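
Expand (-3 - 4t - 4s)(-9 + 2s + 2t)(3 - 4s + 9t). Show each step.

(-3 - 4t - 4s)(-9 + 2s + 2t)(3 - 4s + 9t)
= (27 - 6s - 6t + 36t - 8st - 8t^2 + 36s - 8s^2 - 8st)(3 - 4s + 9t)    [distributive law]
= (27 + 30s + 30t - 16st - 8t^2 - 8s^2)(3 - 4s + 9t)    [combine like terms]
= 81 - 108s + 243t + 90s - 120s^2 + 270st + 90t - 120st + 270t^2 - 48st + 64s^2t - 144st^2 - 24t^2 + 32st^2 - 72t^3 - 24s^2 + 32s^3 - 72s^2t    [distributive law]
= 81 - 18s + 333t - 144s^2 + 102st + 246t^2 - 8s^2t - 112st^2 - 72t^3 + 32s^3    [combine like terms]

81 - 18s + 333t - 144s^2 + 102st + 246t^2 - 8s^2t - 112st^2 - 72t^3 + 32s^3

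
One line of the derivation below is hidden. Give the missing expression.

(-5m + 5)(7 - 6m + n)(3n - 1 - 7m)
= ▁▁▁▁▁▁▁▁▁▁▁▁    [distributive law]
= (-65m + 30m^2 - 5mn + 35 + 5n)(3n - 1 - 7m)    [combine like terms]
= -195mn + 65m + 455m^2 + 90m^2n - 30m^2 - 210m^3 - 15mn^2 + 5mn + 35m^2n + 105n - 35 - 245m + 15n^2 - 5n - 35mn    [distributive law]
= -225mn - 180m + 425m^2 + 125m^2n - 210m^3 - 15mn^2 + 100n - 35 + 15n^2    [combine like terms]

By distributive law:

(-35m + 30m^2 - 5mn + 35 - 30m + 5n)(3n - 1 - 7m)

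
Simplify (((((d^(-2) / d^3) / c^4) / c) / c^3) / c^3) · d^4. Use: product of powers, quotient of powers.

(((((d^(-2) / d^3) / c^4) / c) / c^3) / c^3) · d^4
= ((((d^(-5) / c^4) / c) / c^3) / c^3) · d^4    [quotient of powers]
= c^(-11)d^(-1)    [quotient of powers; product of powers]

c^(-11)d^(-1)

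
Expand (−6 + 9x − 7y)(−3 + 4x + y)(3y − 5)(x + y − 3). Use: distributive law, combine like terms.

408xy − 261y^2 − 27y − 855x + 270 − 562x^2y + 193xy^2 + 795x^2 + 143y^3 + 108x^3y + 51x^2y^2 − 180x^3 − 78xy^3 − 21y^4

(−6 + 9x − 7y)(−3 + 4x + y)(3y − 5)(x + y − 3)
= (18 − 24x − 6y − 27x + 36x^2 + 9xy + 21y − 28xy − 7y^2)(3y − 5)(x + y − 3)    [distributive law]
= (18 − 51x + 15y + 36x^2 − 19xy − 7y^2)(3y − 5)(x + y − 3)    [combine like terms]
= (54y − 90 − 153xy + 255x + 45y^2 − 75y + 108x^2y − 180x^2 − 57xy^2 + 95xy − 21y^3 + 35y^2)(x + y − 3)    [distributive law]
= (−21y − 90 − 58xy + 255x + 80y^2 + 108x^2y − 180x^2 − 57xy^2 − 21y^3)(x + y − 3)    [combine like terms]
= −21xy − 21y^2 + 63y − 90x − 90y + 270 − 58x^2y − 58xy^2 + 174xy + 255x^2 + 255xy − 765x + 80xy^2 + 80y^3 − 240y^2 + 108x^3y + 108x^2y^2 − 324x^2y − 180x^3 − 180x^2y + 540x^2 − 57x^2y^2 − 57xy^3 + 171xy^2 − 21xy^3 − 21y^4 + 63y^3    [distributive law]
= 408xy − 261y^2 − 27y − 855x + 270 − 562x^2y + 193xy^2 + 795x^2 + 143y^3 + 108x^3y + 51x^2y^2 − 180x^3 − 78xy^3 − 21y^4    [combine like terms]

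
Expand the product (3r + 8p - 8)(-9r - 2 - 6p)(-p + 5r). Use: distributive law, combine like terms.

(3r + 8p - 8)(-9r - 2 - 6p)(-p + 5r)
= (-27r² - 6r - 18pr - 72pr - 16p - 48p² + 72r + 16 + 48p)(-p + 5r)    [distributive law]
= (-27r² + 66r - 90pr + 32p - 48p² + 16)(-p + 5r)    [combine like terms]
= 27pr² - 135r³ - 66pr + 330r² + 90p²r - 450pr² - 32p² + 160pr + 48p³ - 240p²r - 16p + 80r    [distributive law]
= -423pr² - 135r³ + 94pr + 330r² - 150p²r - 32p² + 48p³ - 16p + 80r    [combine like terms]

-423pr² - 135r³ + 94pr + 330r² - 150p²r - 32p² + 48p³ - 16p + 80r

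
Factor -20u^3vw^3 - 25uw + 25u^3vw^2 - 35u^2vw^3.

-20u^3vw^3 - 25uw + 25u^3vw^2 - 35u^2vw^3
= 5(-4u^3vw^3 - 5uw + 5u^3vw^2 - 7u^2vw^3)    [factor out 5]
= 5uw(-4u^2vw^2 - 5 + 5u^2vw - 7uvw^2)    [factor out uw]

5uw(-4u^2vw^2 - 5 + 5u^2vw - 7uvw^2)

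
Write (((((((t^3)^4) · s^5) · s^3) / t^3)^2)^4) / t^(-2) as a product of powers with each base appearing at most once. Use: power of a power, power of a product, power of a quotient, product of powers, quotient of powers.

(((((((t^3)^4) · s^5) · s^3) / t^3)^2)^4) / t^(-2)
= ((((((t^3)^4) · s^5) · s^3) / t^3)^8) / t^(-2)    [power of a power]
= ((((((t^3)^4) · s^5) · s^3)^8) / ((t^3)^8)) / t^(-2)    [power of a quotient]
= ((((((t^3)^4) · s^5)^8) · ((s^3)^8)) / ((t^3)^8)) / t^(-2)    [power of a product]
= ((((((t^3)^4)^8) · ((s^5)^8)) · ((s^3)^8)) / ((t^3)^8)) / t^(-2)    [power of a product]
= (((((t^3)^32) · ((s^5)^8)) · ((s^3)^8)) / ((t^3)^8)) / t^(-2)    [power of a power]
= (((t^96 · ((s^5)^8)) · ((s^3)^8)) / ((t^3)^8)) / t^(-2)    [power of a power]
= (((t^96 · s^40) · ((s^3)^8)) / ((t^3)^8)) / t^(-2)    [power of a power]
= (((t^96 · s^40) · s^24) / ((t^3)^8)) / t^(-2)    [power of a power]
= (((t^96 · s^40) · s^24) / t^24) / t^(-2)    [power of a power]
= s^64t^74    [quotient of powers; product of powers]

s^64t^74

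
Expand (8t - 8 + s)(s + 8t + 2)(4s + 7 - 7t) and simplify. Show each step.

(8t - 8 + s)(s + 8t + 2)(4s + 7 - 7t)
= (8st + 64t^2 + 16t - 8s - 64t - 16 + s^2 + 8st + 2s)(4s + 7 - 7t)    [distributive law]
= (16st + 64t^2 - 48t - 6s - 16 + s^2)(4s + 7 - 7t)    [combine like terms]
= 64s^2t + 112st - 112st^2 + 256st^2 + 448t^2 - 448t^3 - 192st - 336t + 336t^2 - 24s^2 - 42s + 42st - 64s - 112 + 112t + 4s^3 + 7s^2 - 7s^2t    [distributive law]
= 57s^2t - 38st + 144st^2 + 784t^2 - 448t^3 - 224t - 17s^2 - 106s - 112 + 4s^3    [combine like terms]

57s^2t - 38st + 144st^2 + 784t^2 - 448t^3 - 224t - 17s^2 - 106s - 112 + 4s^3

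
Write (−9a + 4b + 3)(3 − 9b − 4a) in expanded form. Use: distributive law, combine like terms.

(−9a + 4b + 3)(3 − 9b − 4a)
= −27a + 81ab + 36a^2 + 12b − 36b^2 − 16ab + 9 − 27b − 12a    [distributive law]
= −39a + 65ab + 36a^2 − 15b − 36b^2 + 9    [combine like terms]

−39a + 65ab + 36a^2 − 15b − 36b^2 + 9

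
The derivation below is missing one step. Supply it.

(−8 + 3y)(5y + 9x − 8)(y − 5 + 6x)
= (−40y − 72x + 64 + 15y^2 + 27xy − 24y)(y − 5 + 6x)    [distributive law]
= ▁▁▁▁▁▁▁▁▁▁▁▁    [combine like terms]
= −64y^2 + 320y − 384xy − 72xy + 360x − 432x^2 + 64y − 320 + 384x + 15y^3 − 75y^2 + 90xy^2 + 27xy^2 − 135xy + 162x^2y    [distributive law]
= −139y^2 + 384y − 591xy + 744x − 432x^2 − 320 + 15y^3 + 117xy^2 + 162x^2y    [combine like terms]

After combine like terms, the bracketed line is:

(−64y − 72x + 64 + 15y^2 + 27xy)(y − 5 + 6x)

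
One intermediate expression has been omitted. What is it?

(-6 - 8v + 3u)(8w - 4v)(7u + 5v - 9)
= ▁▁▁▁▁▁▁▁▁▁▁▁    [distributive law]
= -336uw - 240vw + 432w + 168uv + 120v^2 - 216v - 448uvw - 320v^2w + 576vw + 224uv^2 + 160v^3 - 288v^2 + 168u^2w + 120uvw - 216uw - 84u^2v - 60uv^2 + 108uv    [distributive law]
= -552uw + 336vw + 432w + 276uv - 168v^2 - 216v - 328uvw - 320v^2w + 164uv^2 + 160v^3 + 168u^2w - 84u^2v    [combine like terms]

By distributive law:

(-48w + 24v - 64vw + 32v^2 + 24uw - 12uv)(7u + 5v - 9)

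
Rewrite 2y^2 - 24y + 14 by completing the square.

2(y - 6)^2 - 58

2y^2 - 24y + 14
= 2(y^2 - 12y) + 14    [factor out 2 from the y-terms]
= 2(y^2 - 12y + 36 - 36) + 14    [add and subtract 36 inside the bracket]
= 2(y - 6)^2 - 72 + 14    [perfect-square identity]
= 2(y - 6)^2 - 58    [combine constants]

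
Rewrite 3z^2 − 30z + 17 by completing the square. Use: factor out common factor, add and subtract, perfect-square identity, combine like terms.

3z^2 − 30z + 17
= 3(z^2 − 10z) + 17    [factor out 3 from the z-terms]
= 3(z^2 − 10z + 25 − 25) + 17    [add and subtract 25 inside the bracket]
= 3(z − 5)^2 − 75 + 17    [perfect-square identity]
= 3(z − 5)^2 − 58    [combine constants]

3(z − 5)^2 − 58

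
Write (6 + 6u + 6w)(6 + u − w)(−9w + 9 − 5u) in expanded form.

−54w + 324 + 198u − 528uw − 156u^2 − 324w^2 − 54u^2w − 30u^3 + 54w^3 + 30uw^2

(6 + 6u + 6w)(6 + u − w)(−9w + 9 − 5u)
= (36 + 6u − 6w + 36u + 6u^2 − 6uw + 36w + 6uw − 6w^2)(−9w + 9 − 5u)    [distributive law]
= (36 + 42u + 30w + 6u^2 − 6w^2)(−9w + 9 − 5u)    [combine like terms]
= −324w + 324 − 180u − 378uw + 378u − 210u^2 − 270w^2 + 270w − 150uw − 54u^2w + 54u^2 − 30u^3 + 54w^3 − 54w^2 + 30uw^2    [distributive law]
= −54w + 324 + 198u − 528uw − 156u^2 − 324w^2 − 54u^2w − 30u^3 + 54w^3 + 30uw^2    [combine like terms]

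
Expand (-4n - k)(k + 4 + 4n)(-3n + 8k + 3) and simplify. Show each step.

(-4n - k)(k + 4 + 4n)(-3n + 8k + 3)
= (-4kn - 16n - 16n² - k² - 4k - 4kn)(-3n + 8k + 3)    [distributive law]
= (-8kn - 16n - 16n² - k² - 4k)(-3n + 8k + 3)    [combine like terms]
= 24kn² - 64k²n - 24kn + 48n² - 128kn - 48n + 48n³ - 128kn² - 48n² + 3k²n - 8k³ - 3k² + 12kn - 32k² - 12k    [distributive law]
= -104kn² - 61k²n - 140kn - 48n + 48n³ - 8k³ - 35k² - 12k    [combine like terms]

-104kn² - 61k²n - 140kn - 48n + 48n³ - 8k³ - 35k² - 12k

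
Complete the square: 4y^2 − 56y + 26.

4y^2 − 56y + 26
= 4(y^2 − 14y) + 26    [factor out 4 from the y-terms]
= 4(y^2 − 14y + 49 − 49) + 26    [add and subtract 49 inside the bracket]
= 4(y − 7)^2 − 196 + 26    [perfect-square identity]
= 4(y − 7)^2 − 170    [combine constants]

4(y − 7)^2 − 170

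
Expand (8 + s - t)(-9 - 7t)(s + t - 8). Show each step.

(8 + s - t)(-9 - 7t)(s + t - 8)
= (-72 - 56t - 9s - 7st + 9t + 7t^2)(s + t - 8)    [distributive law]
= (-72 - 47t - 9s - 7st + 7t^2)(s + t - 8)    [combine like terms]
= -72s - 72t + 576 - 47st - 47t^2 + 376t - 9s^2 - 9st + 72s - 7s^2t - 7st^2 + 56st + 7st^2 + 7t^3 - 56t^2    [distributive law]
= 304t + 576 - 103t^2 - 9s^2 - 7s^2t + 7t^3    [combine like terms]

304t + 576 - 103t^2 - 9s^2 - 7s^2t + 7t^3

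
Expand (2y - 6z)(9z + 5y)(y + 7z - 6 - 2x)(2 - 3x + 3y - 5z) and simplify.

632y²z - 2xy²z + 124y³z - 704y²z² + 336yz² + 618xyz² - 444yz³ + 144yz - 168xyz - 72x²yz - 160y³ - 90xy³ + 30y⁴ - 120y² + 140xy² + 60x²y² - 2376z³ + 594xz³ + 1890z⁴ + 648z² - 756xz² - 324x²z²

(2y - 6z)(9z + 5y)(y + 7z - 6 - 2x)(2 - 3x + 3y - 5z)
= (18yz + 10y² - 54z² - 30yz)(y + 7z - 6 - 2x)(2 - 3x + 3y - 5z)    [distributive law]
= (-12yz + 10y² - 54z²)(y + 7z - 6 - 2x)(2 - 3x + 3y - 5z)    [combine like terms]
= (-12y²z - 84yz² + 72yz + 24xyz + 10y³ + 70y²z - 60y² - 20xy² - 54yz² - 378z³ + 324z² + 108xz²)(2 - 3x + 3y - 5z)    [distributive law]
= (58y²z - 138yz² + 72yz + 24xyz + 10y³ - 60y² - 20xy² - 378z³ + 324z² + 108xz²)(2 - 3x + 3y - 5z)    [combine like terms]
= 116y²z - 174xy²z + 174y³z - 290y²z² - 276yz² + 414xyz² - 414y²z² + 690yz³ + 144yz - 216xyz + 216y²z - 360yz² + 48xyz - 72x²yz + 72xy²z - 120xyz² + 20y³ - 30xy³ + 30y⁴ - 50y³z - 120y² + 180xy² - 180y³ + 300y²z - 40xy² + 60x²y² - 60xy³ + 100xy²z - 756z³ + 1134xz³ - 1134yz³ + 1890z⁴ + 648z² - 972xz² + 972yz² - 1620z³ + 216xz² - 324x²z² + 324xyz² - 540xz³    [distributive law]
= 632y²z - 2xy²z + 124y³z - 704y²z² + 336yz² + 618xyz² - 444yz³ + 144yz - 168xyz - 72x²yz - 160y³ - 90xy³ + 30y⁴ - 120y² + 140xy² + 60x²y² - 2376z³ + 594xz³ + 1890z⁴ + 648z² - 756xz² - 324x²z²    [combine like terms]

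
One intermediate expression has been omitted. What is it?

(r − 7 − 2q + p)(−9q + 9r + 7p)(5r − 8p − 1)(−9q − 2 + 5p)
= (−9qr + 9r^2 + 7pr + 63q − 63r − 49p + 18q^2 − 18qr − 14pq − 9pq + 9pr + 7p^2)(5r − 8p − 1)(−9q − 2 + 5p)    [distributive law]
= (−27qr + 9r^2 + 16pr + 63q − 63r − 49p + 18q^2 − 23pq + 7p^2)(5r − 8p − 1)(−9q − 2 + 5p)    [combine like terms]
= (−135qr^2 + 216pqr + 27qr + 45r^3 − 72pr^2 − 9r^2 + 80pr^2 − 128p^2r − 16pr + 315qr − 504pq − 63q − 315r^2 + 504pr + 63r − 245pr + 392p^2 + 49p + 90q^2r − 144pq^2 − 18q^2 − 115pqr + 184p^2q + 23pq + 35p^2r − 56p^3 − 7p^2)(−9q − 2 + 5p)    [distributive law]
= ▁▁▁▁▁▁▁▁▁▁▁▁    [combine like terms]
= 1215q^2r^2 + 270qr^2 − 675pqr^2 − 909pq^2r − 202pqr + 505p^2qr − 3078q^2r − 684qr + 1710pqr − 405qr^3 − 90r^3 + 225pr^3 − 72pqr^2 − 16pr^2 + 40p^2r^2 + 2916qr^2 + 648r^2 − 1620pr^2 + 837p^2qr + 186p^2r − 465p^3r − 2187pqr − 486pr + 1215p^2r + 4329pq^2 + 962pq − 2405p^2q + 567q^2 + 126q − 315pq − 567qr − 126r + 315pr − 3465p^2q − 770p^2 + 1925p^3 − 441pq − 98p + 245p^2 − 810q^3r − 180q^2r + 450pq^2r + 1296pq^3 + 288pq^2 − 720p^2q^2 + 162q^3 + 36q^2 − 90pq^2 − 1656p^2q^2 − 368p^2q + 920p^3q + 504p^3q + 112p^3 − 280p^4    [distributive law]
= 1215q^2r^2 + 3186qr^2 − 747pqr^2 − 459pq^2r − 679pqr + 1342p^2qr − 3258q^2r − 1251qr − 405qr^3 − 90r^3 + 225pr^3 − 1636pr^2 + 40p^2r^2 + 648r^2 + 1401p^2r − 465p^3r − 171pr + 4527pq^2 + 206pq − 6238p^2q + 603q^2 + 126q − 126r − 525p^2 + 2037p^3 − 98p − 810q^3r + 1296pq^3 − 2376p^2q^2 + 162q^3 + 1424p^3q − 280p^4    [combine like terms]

By combine like terms:

(−135qr^2 + 101pqr + 342qr + 45r^3 + 8pr^2 − 324r^2 − 93p^2r + 243pr − 481pq − 63q + 63r + 385p^2 + 49p + 90q^2r − 144pq^2 − 18q^2 + 184p^2q − 56p^3)(−9q − 2 + 5p)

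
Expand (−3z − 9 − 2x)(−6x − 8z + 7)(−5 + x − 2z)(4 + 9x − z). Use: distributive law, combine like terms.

(−3z − 9 − 2x)(−6x − 8z + 7)(−5 + x − 2z)(4 + 9x − z)
= (18xz + 24z^2 − 21z + 54x + 72z − 63 + 12x^2 + 16xz − 14x)(−5 + x − 2z)(4 + 9x − z)    [distributive law]
= (34xz + 24z^2 + 51z + 40x − 63 + 12x^2)(−5 + x − 2z)(4 + 9x − z)    [combine like terms]
= (−170xz + 34x^2z − 68xz^2 − 120z^2 + 24xz^2 − 48z^3 − 255z + 51xz − 102z^2 − 200x + 40x^2 − 80xz + 315 − 63x + 126z − 60x^2 + 12x^3 − 24x^2z)(4 + 9x − z)    [distributive law]
= (−199xz + 10x^2z − 44xz^2 − 222z^2 − 48z^3 − 129z − 263x − 20x^2 + 315 + 12x^3)(4 + 9x − z)    [combine like terms]
= −796xz − 1791x^2z + 199xz^2 + 40x^2z + 90x^3z − 10x^2z^2 − 176xz^2 − 396x^2z^2 + 44xz^3 − 888z^2 − 1998xz^2 + 222z^3 − 192z^3 − 432xz^3 + 48z^4 − 516z − 1161xz + 129z^2 − 1052x − 2367x^2 + 263xz − 80x^2 − 180x^3 + 20x^2z + 1260 + 2835x − 315z + 48x^3 + 108x^4 − 12x^3z    [distributive law]
= −1694xz − 1731x^2z − 1975xz^2 + 78x^3z − 406x^2z^2 − 388xz^3 − 759z^2 + 30z^3 + 48z^4 − 831z + 1783x − 2447x^2 − 132x^3 + 1260 + 108x^4    [combine like terms]

−1694xz − 1731x^2z − 1975xz^2 + 78x^3z − 406x^2z^2 − 388xz^3 − 759z^2 + 30z^3 + 48z^4 − 831z + 1783x − 2447x^2 − 132x^3 + 1260 + 108x^4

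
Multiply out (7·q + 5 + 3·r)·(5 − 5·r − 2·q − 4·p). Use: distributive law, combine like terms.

25·q − 41·q·r − 14·q^2 − 28·p·q + 25 − 10·r − 20·p − 15·r^2 − 12·p·r

(7·q + 5 + 3·r)·(5 − 5·r − 2·q − 4·p)
= 35·q − 35·q·r − 14·q^2 − 28·p·q + 25 − 25·r − 10·q − 20·p + 15·r − 15·r^2 − 6·q·r − 12·p·r    [distributive law]
= 25·q − 41·q·r − 14·q^2 − 28·p·q + 25 − 10·r − 20·p − 15·r^2 − 12·p·r    [combine like terms]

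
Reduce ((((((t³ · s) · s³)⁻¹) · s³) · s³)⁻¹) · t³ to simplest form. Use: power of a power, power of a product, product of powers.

((((((t³ · s) · s³)⁻¹) · s³) · s³)⁻¹) · t³
= ((((((t³ · s) · s³)⁻¹) · s³)⁻¹) · ((s³)⁻¹)) · t³    [power of a product]
= ((((((t³ · s) · s³)⁻¹)⁻¹) · ((s³)⁻¹)) · ((s³)⁻¹)) · t³    [power of a product]
= (((((t³ · s) · s³)¹) · ((s³)⁻¹)) · ((s³)⁻¹)) · t³    [power of a power]
= (((((t³ · s)¹) · ((s³)¹)) · ((s³)⁻¹)) · ((s³)⁻¹)) · t³    [power of a product]
= ((((((t³)¹) · (s¹)) · ((s³)¹)) · ((s³)⁻¹)) · ((s³)⁻¹)) · t³    [power of a product]
= ((((t³ · (s¹)) · ((s³)¹)) · ((s³)⁻¹)) · ((s³)⁻¹)) · t³    [power of a power]
= ((((t³ · s) · ((s³)¹)) · ((s³)⁻¹)) · ((s³)⁻¹)) · t³    [power of a power]
= ((((t³ · s) · s³) · ((s³)⁻¹)) · ((s³)⁻¹)) · t³    [power of a power]
= ((((t³ · s) · s³) · s⁻³) · ((s³)⁻¹)) · t³    [power of a power]
= ((((t³ · s) · s³) · s⁻³) · s⁻³) · t³    [power of a power]
= s⁻²t⁶    [product of powers]

s⁻²t⁶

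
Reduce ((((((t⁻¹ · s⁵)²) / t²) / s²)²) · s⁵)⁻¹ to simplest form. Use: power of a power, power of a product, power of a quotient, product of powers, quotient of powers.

((((((t⁻¹ · s⁵)²) / t²) / s²)²) · s⁵)⁻¹
= ((((((t⁻¹ · s⁵)²) / t²) / s²)²)⁻¹) · ((s⁵)⁻¹)    [power of a product]
= (((((t⁻¹ · s⁵)²) / t²) / s²)⁻²) · ((s⁵)⁻¹)    [power of a power]
= (((((t⁻¹ · s⁵)²) / t²)⁻²) / ((s²)⁻²)) · ((s⁵)⁻¹)    [power of a quotient]
= (((((t⁻¹ · s⁵)²)⁻²) / ((t²)⁻²)) / ((s²)⁻²)) · ((s⁵)⁻¹)    [power of a quotient]
= ((((t⁻¹ · s⁵)⁻⁴) / ((t²)⁻²)) / ((s²)⁻²)) · ((s⁵)⁻¹)    [power of a power]
= (((((t⁻¹)⁻⁴) · ((s⁵)⁻⁴)) / ((t²)⁻²)) / ((s²)⁻²)) · ((s⁵)⁻¹)    [power of a product]
= (((t⁴ · ((s⁵)⁻⁴)) / ((t²)⁻²)) / ((s²)⁻²)) · ((s⁵)⁻¹)    [power of a power]
= (((t⁴ · s⁻²⁰) / ((t²)⁻²)) / ((s²)⁻²)) · ((s⁵)⁻¹)    [power of a power]
= (((t⁴ · s⁻²⁰) / t⁻⁴) / ((s²)⁻²)) · ((s⁵)⁻¹)    [power of a power]
= (((t⁴ · s⁻²⁰) / t⁻⁴) / s⁻⁴) · ((s⁵)⁻¹)    [power of a power]
= (((t⁴ · s⁻²⁰) / t⁻⁴) / s⁻⁴) · s⁻⁵    [power of a power]
= s⁻²¹·t⁸    [quotient of powers; product of powers]

s⁻²¹·t⁸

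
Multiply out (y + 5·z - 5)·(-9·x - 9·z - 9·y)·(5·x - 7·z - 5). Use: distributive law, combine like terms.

(y + 5·z - 5)·(-9·x - 9·z - 9·y)·(5·x - 7·z - 5)
= (-9·x·y - 9·y·z - 9·y^2 - 45·x·z - 45·z^2 - 45·y·z + 45·x + 45·z + 45·y)·(5·x - 7·z - 5)    [distributive law]
= (-9·x·y - 54·y·z - 9·y^2 - 45·x·z - 45·z^2 + 45·x + 45·z + 45·y)·(5·x - 7·z - 5)    [combine like terms]
= -45·x^2·y + 63·x·y·z + 45·x·y - 270·x·y·z + 378·y·z^2 + 270·y·z - 45·x·y^2 + 63·y^2·z + 45·y^2 - 225·x^2·z + 315·x·z^2 + 225·x·z - 225·x·z^2 + 315·z^3 + 225·z^2 + 225·x^2 - 315·x·z - 225·x + 225·x·z - 315·z^2 - 225·z + 225·x·y - 315·y·z - 225·y    [distributive law]
= -45·x^2·y - 207·x·y·z + 270·x·y + 378·y·z^2 - 45·y·z - 45·x·y^2 + 63·y^2·z + 45·y^2 - 225·x^2·z + 90·x·z^2 + 135·x·z + 315·z^3 - 90·z^2 + 225·x^2 - 225·x - 225·z - 225·y    [combine like terms]

-45·x^2·y - 207·x·y·z + 270·x·y + 378·y·z^2 - 45·y·z - 45·x·y^2 + 63·y^2·z + 45·y^2 - 225·x^2·z + 90·x·z^2 + 135·x·z + 315·z^3 - 90·z^2 + 225·x^2 - 225·x - 225·z - 225·y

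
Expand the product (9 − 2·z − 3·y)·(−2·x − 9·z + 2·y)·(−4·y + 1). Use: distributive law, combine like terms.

78·x·y − 18·x + 347·y·z − 81·z − 78·y^2 + 18·y − 16·x·y·z + 4·x·z − 72·y·z^2 + 18·z^2 − 92·y^2·z − 24·x·y^2 + 24·y^3

(9 − 2·z − 3·y)·(−2·x − 9·z + 2·y)·(−4·y + 1)
= (−18·x − 81·z + 18·y + 4·x·z + 18·z^2 − 4·y·z + 6·x·y + 27·y·z − 6·y^2)·(−4·y + 1)    [distributive law]
= (−18·x − 81·z + 18·y + 4·x·z + 18·z^2 + 23·y·z + 6·x·y − 6·y^2)·(−4·y + 1)    [combine like terms]
= 72·x·y − 18·x + 324·y·z − 81·z − 72·y^2 + 18·y − 16·x·y·z + 4·x·z − 72·y·z^2 + 18·z^2 − 92·y^2·z + 23·y·z − 24·x·y^2 + 6·x·y + 24·y^3 − 6·y^2    [distributive law]
= 78·x·y − 18·x + 347·y·z − 81·z − 78·y^2 + 18·y − 16·x·y·z + 4·x·z − 72·y·z^2 + 18·z^2 − 92·y^2·z − 24·x·y^2 + 24·y^3    [combine like terms]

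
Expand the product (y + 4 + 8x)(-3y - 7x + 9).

(y + 4 + 8x)(-3y - 7x + 9)
= -3y^2 - 7xy + 9y - 12y - 28x + 36 - 24xy - 56x^2 + 72x    [distributive law]
= -3y^2 - 31xy - 3y + 44x + 36 - 56x^2    [combine like terms]

-3y^2 - 31xy - 3y + 44x + 36 - 56x^2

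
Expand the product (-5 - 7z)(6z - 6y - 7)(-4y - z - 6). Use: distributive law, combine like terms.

-358yz + 233z^2 - 149z - 120y^2 - 320y - 210 + 126yz^2 + 42z^3 - 168y^2z

(-5 - 7z)(6z - 6y - 7)(-4y - z - 6)
= (-30z + 30y + 35 - 42z^2 + 42yz + 49z)(-4y - z - 6)    [distributive law]
= (19z + 30y + 35 - 42z^2 + 42yz)(-4y - z - 6)    [combine like terms]
= -76yz - 19z^2 - 114z - 120y^2 - 30yz - 180y - 140y - 35z - 210 + 168yz^2 + 42z^3 + 252z^2 - 168y^2z - 42yz^2 - 252yz    [distributive law]
= -358yz + 233z^2 - 149z - 120y^2 - 320y - 210 + 126yz^2 + 42z^3 - 168y^2z    [combine like terms]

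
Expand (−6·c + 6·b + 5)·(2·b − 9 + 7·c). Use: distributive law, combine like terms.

30·b·c + 89·c − 42·c^2 + 12·b^2 − 44·b − 45

(−6·c + 6·b + 5)·(2·b − 9 + 7·c)
= −12·b·c + 54·c − 42·c^2 + 12·b^2 − 54·b + 42·b·c + 10·b − 45 + 35·c    [distributive law]
= 30·b·c + 89·c − 42·c^2 + 12·b^2 − 44·b − 45    [combine like terms]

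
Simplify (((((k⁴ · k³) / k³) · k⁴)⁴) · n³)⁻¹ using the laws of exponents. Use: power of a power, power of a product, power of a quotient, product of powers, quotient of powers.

k⁻³²·n⁻³

(((((k⁴ · k³) / k³) · k⁴)⁴) · n³)⁻¹
= (((((k⁴ · k³) / k³) · k⁴)⁴)⁻¹) · ((n³)⁻¹)    [power of a product]
= ((((k⁴ · k³) / k³) · k⁴)⁻⁴) · ((n³)⁻¹)    [power of a power]
= ((((k⁴ · k³) / k³)⁻⁴) · ((k⁴)⁻⁴)) · ((n³)⁻¹)    [power of a product]
= ((((k⁴ · k³)⁻⁴) / ((k³)⁻⁴)) · ((k⁴)⁻⁴)) · ((n³)⁻¹)    [power of a quotient]
= (((((k⁴)⁻⁴) · ((k³)⁻⁴)) / ((k³)⁻⁴)) · ((k⁴)⁻⁴)) · ((n³)⁻¹)    [power of a product]
= (((k⁻¹⁶ · ((k³)⁻⁴)) / ((k³)⁻⁴)) · ((k⁴)⁻⁴)) · ((n³)⁻¹)    [power of a power]
= (((k⁻¹⁶ · k⁻¹²) / ((k³)⁻⁴)) · ((k⁴)⁻⁴)) · ((n³)⁻¹)    [power of a power]
= ((k⁻²⁸ / ((k³)⁻⁴)) · ((k⁴)⁻⁴)) · ((n³)⁻¹)    [product of powers]
= ((k⁻²⁸ / k⁻¹²) · ((k⁴)⁻⁴)) · ((n³)⁻¹)    [power of a power]
= (k⁻¹⁶ · ((k⁴)⁻⁴)) · ((n³)⁻¹)    [quotient of powers]
= (k⁻¹⁶ · k⁻¹⁶) · ((n³)⁻¹)    [power of a power]
= k⁻³² · ((n³)⁻¹)    [product of powers]
= k⁻³² · n⁻³    [power of a power]
= k⁻³²·n⁻³    [rearrange]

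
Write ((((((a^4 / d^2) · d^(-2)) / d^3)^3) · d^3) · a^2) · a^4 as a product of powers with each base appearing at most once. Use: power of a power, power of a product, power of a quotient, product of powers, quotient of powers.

((((((a^4 / d^2) · d^(-2)) / d^3)^3) · d^3) · a^2) · a^4
= ((((((a^4 / d^2) · d^(-2))^3) / ((d^3)^3)) · d^3) · a^2) · a^4    [power of a quotient]
= ((((((a^4 / d^2)^3) · ((d^(-2))^3)) / ((d^3)^3)) · d^3) · a^2) · a^4    [power of a product]
= (((((((a^4)^3) / ((d^2)^3)) · ((d^(-2))^3)) / ((d^3)^3)) · d^3) · a^2) · a^4    [power of a quotient]
= (((((a^12 / ((d^2)^3)) · ((d^(-2))^3)) / ((d^3)^3)) · d^3) · a^2) · a^4    [power of a power]
= (((((a^12 / d^6) · ((d^(-2))^3)) / ((d^3)^3)) · d^3) · a^2) · a^4    [power of a power]
= (((((a^12 / d^6) · d^(-6)) / ((d^3)^3)) · d^3) · a^2) · a^4    [power of a power]
= (((((a^12 / d^6) · d^(-6)) / d^9) · d^3) · a^2) · a^4    [power of a power]
= a^18d^(-18)    [quotient of powers; product of powers]

a^18d^(-18)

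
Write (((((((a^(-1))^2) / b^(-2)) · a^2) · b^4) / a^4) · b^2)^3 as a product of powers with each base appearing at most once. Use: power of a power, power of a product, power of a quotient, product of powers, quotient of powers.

a^(-12)·b^24

(((((((a^(-1))^2) / b^(-2)) · a^2) · b^4) / a^4) · b^2)^3
= (((((((a^(-1))^2) / b^(-2)) · a^2) · b^4) / a^4)^3) · ((b^2)^3)    [power of a product]
= (((((((a^(-1))^2) / b^(-2)) · a^2) · b^4)^3) / ((a^4)^3)) · ((b^2)^3)    [power of a quotient]
= (((((((a^(-1))^2) / b^(-2)) · a^2)^3) · ((b^4)^3)) / ((a^4)^3)) · ((b^2)^3)    [power of a product]
= (((((((a^(-1))^2) / b^(-2))^3) · ((a^2)^3)) · ((b^4)^3)) / ((a^4)^3)) · ((b^2)^3)    [power of a product]
= (((((((a^(-1))^2)^3) / ((b^(-2))^3)) · ((a^2)^3)) · ((b^4)^3)) / ((a^4)^3)) · ((b^2)^3)    [power of a quotient]
= ((((((a^(-1))^6) / ((b^(-2))^3)) · ((a^2)^3)) · ((b^4)^3)) / ((a^4)^3)) · ((b^2)^3)    [power of a power]
= ((((a^(-6) / ((b^(-2))^3)) · ((a^2)^3)) · ((b^4)^3)) / ((a^4)^3)) · ((b^2)^3)    [power of a power]
= ((((a^(-6) / b^(-6)) · ((a^2)^3)) · ((b^4)^3)) / ((a^4)^3)) · ((b^2)^3)    [power of a power]
= ((((a^(-6) / b^(-6)) · a^6) · ((b^4)^3)) / ((a^4)^3)) · ((b^2)^3)    [power of a power]
= ((((a^(-6) / b^(-6)) · a^6) · b^12) / ((a^4)^3)) · ((b^2)^3)    [power of a power]
= ((((a^(-6) / b^(-6)) · a^6) · b^12) / a^12) · ((b^2)^3)    [power of a power]
= ((((a^(-6) / b^(-6)) · a^6) · b^12) / a^12) · b^6    [power of a power]
= a^(-12)·b^24    [quotient of powers; product of powers]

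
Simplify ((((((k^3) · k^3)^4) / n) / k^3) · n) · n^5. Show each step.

((((((k^3) · k^3)^4) / n) / k^3) · n) · n^5
= ((((((k^3)^4) · ((k^3)^4)) / n) / k^3) · n) · n^5    [power of a product]
= (((((k^12) · ((k^3)^4)) / n) / k^3) · n) · n^5    [power of a power]
= ((((k^12 · k^12) / n) / k^3) · n) · n^5    [power of a power]
= (((k^24 / n) / k^3) · n) · n^5    [product of powers]
= k^21·n^5    [quotient of powers; product of powers]

k^21·n^5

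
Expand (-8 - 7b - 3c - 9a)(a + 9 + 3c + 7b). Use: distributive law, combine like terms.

(-8 - 7b - 3c - 9a)(a + 9 + 3c + 7b)
= -8a - 72 - 24c - 56b - 7ab - 63b - 21bc - 49b² - 3ac - 27c - 9c² - 21bc - 9a² - 81a - 27ac - 63ab    [distributive law]
= -89a - 72 - 51c - 119b - 70ab - 42bc - 49b² - 30ac - 9c² - 9a²    [combine like terms]

-89a - 72 - 51c - 119b - 70ab - 42bc - 49b² - 30ac - 9c² - 9a²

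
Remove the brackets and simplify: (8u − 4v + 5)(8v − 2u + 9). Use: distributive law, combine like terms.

72uv − 16u^2 + 62u − 32v^2 + 4v + 45

(8u − 4v + 5)(8v − 2u + 9)
= 64uv − 16u^2 + 72u − 32v^2 + 8uv − 36v + 40v − 10u + 45    [distributive law]
= 72uv − 16u^2 + 62u − 32v^2 + 4v + 45    [combine like terms]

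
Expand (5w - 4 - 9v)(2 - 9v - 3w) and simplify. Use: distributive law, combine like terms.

(5w - 4 - 9v)(2 - 9v - 3w)
= 10w - 45vw - 15w^2 - 8 + 36v + 12w - 18v + 81v^2 + 27vw    [distributive law]
= 22w - 18vw - 15w^2 - 8 + 18v + 81v^2    [combine like terms]

22w - 18vw - 15w^2 - 8 + 18v + 81v^2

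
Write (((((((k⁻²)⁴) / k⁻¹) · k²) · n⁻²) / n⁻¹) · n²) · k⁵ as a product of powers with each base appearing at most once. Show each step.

n

(((((((k⁻²)⁴) / k⁻¹) · k²) · n⁻²) / n⁻¹) · n²) · k⁵
= (((((k⁻⁸ / k⁻¹) · k²) · n⁻²) / n⁻¹) · n²) · k⁵    [power of a power]
= ((((k⁻⁷ · k²) · n⁻²) / n⁻¹) · n²) · k⁵    [quotient of powers]
= (((k⁻⁵ · n⁻²) / n⁻¹) · n²) · k⁵    [product of powers]
= n    [quotient of powers; product of powers]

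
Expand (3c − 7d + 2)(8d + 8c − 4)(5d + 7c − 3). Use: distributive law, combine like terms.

−552cd^2 − 104c^2d + 424cd + 168c^3 − 44c^2 − 68c − 280d^3 + 388d^2 − 172d + 24

(3c − 7d + 2)(8d + 8c − 4)(5d + 7c − 3)
= (24cd + 24c^2 − 12c − 56d^2 − 56cd + 28d + 16d + 16c − 8)(5d + 7c − 3)    [distributive law]
= (−32cd + 24c^2 + 4c − 56d^2 + 44d − 8)(5d + 7c − 3)    [combine like terms]
= −160cd^2 − 224c^2d + 96cd + 120c^2d + 168c^3 − 72c^2 + 20cd + 28c^2 − 12c − 280d^3 − 392cd^2 + 168d^2 + 220d^2 + 308cd − 132d − 40d − 56c + 24    [distributive law]
= −552cd^2 − 104c^2d + 424cd + 168c^3 − 44c^2 − 68c − 280d^3 + 388d^2 − 172d + 24    [combine like terms]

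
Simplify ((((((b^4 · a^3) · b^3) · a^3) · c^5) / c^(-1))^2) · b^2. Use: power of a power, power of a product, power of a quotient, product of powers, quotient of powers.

((((((b^4 · a^3) · b^3) · a^3) · c^5) / c^(-1))^2) · b^2
= ((((((b^4 · a^3) · b^3) · a^3) · c^5)^2) / ((c^(-1))^2)) · b^2    [power of a quotient]
= ((((((b^4 · a^3) · b^3) · a^3)^2) · ((c^5)^2)) / ((c^(-1))^2)) · b^2    [power of a product]
= ((((((b^4 · a^3) · b^3)^2) · ((a^3)^2)) · ((c^5)^2)) / ((c^(-1))^2)) · b^2    [power of a product]
= ((((((b^4 · a^3)^2) · ((b^3)^2)) · ((a^3)^2)) · ((c^5)^2)) / ((c^(-1))^2)) · b^2    [power of a product]
= (((((((b^4)^2) · ((a^3)^2)) · ((b^3)^2)) · ((a^3)^2)) · ((c^5)^2)) / ((c^(-1))^2)) · b^2    [power of a product]
= (((((b^8 · ((a^3)^2)) · ((b^3)^2)) · ((a^3)^2)) · ((c^5)^2)) / ((c^(-1))^2)) · b^2    [power of a power]
= (((((b^8 · a^6) · ((b^3)^2)) · ((a^3)^2)) · ((c^5)^2)) / ((c^(-1))^2)) · b^2    [power of a power]
= (((((b^8 · a^6) · b^6) · ((a^3)^2)) · ((c^5)^2)) / ((c^(-1))^2)) · b^2    [power of a power]
= (((((b^8 · a^6) · b^6) · a^6) · ((c^5)^2)) / ((c^(-1))^2)) · b^2    [power of a power]
= (((((b^8 · a^6) · b^6) · a^6) · c^10) / ((c^(-1))^2)) · b^2    [power of a power]
= (((((b^8 · a^6) · b^6) · a^6) · c^10) / c^(-2)) · b^2    [power of a power]
= a^12b^16c^12    [quotient of powers; product of powers]

a^12b^16c^12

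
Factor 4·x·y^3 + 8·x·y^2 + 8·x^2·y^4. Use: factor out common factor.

4·x·y^3 + 8·x·y^2 + 8·x^2·y^4
= 4(x·y^3 + 2·x·y^2 + 2·x^2·y^4)    [factor out 4]
= 4·x·y^2(y + 2 + 2·x·y^2)    [factor out x·y^2]

4·x·y^2(y + 2 + 2·x·y^2)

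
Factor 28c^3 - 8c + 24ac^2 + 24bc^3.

28c^3 - 8c + 24ac^2 + 24bc^3
= 4(7c^3 - 2c + 6ac^2 + 6bc^3)    [factor out 4]
= 4c(7c^2 - 2 + 6ac + 6bc^2)    [factor out c]

4c(7c^2 - 2 + 6ac + 6bc^2)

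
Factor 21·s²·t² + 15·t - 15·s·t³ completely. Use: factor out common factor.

21·s²·t² + 15·t - 15·s·t³
= 3(7·s²·t² + 5·t - 5·s·t³)    [factor out 3]
= 3·t(7·s²·t + 5 - 5·s·t²)    [factor out t]

3·t(7·s²·t + 5 - 5·s·t²)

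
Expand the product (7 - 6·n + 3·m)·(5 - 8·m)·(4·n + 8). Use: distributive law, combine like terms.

(7 - 6·n + 3·m)·(5 - 8·m)·(4·n + 8)
= (35 - 56·m - 30·n + 48·m·n + 15·m - 24·m²)·(4·n + 8)    [distributive law]
= (35 - 41·m - 30·n + 48·m·n - 24·m²)·(4·n + 8)    [combine like terms]
= 140·n + 280 - 164·m·n - 328·m - 120·n² - 240·n + 192·m·n² + 384·m·n - 96·m²·n - 192·m²    [distributive law]
= -100·n + 280 + 220·m·n - 328·m - 120·n² + 192·m·n² - 96·m²·n - 192·m²    [combine like terms]

-100·n + 280 + 220·m·n - 328·m - 120·n² + 192·m·n² - 96·m²·n - 192·m²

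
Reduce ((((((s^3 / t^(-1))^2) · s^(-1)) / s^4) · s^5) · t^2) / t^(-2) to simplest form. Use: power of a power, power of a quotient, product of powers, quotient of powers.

s^6t^6

((((((s^3 / t^(-1))^2) · s^(-1)) / s^4) · s^5) · t^2) / t^(-2)
= (((((((s^3)^2) / ((t^(-1))^2)) · s^(-1)) / s^4) · s^5) · t^2) / t^(-2)    [power of a quotient]
= (((((s^6 / ((t^(-1))^2)) · s^(-1)) / s^4) · s^5) · t^2) / t^(-2)    [power of a power]
= (((((s^6 / t^(-2)) · s^(-1)) / s^4) · s^5) · t^2) / t^(-2)    [power of a power]
= s^6t^6    [quotient of powers; product of powers]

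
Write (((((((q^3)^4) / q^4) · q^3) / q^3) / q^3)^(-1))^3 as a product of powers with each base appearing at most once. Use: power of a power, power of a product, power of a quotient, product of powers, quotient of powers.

q^(-15)

(((((((q^3)^4) / q^4) · q^3) / q^3) / q^3)^(-1))^3
= ((((((q^3)^4) / q^4) · q^3) / q^3) / q^3)^(-3)    [power of a power]
= ((((((q^3)^4) / q^4) · q^3) / q^3)^(-3)) / ((q^3)^(-3))    [power of a quotient]
= ((((((q^3)^4) / q^4) · q^3)^(-3)) / ((q^3)^(-3))) / ((q^3)^(-3))    [power of a quotient]
= ((((((q^3)^4) / q^4)^(-3)) · ((q^3)^(-3))) / ((q^3)^(-3))) / ((q^3)^(-3))    [power of a product]
= ((((((q^3)^4)^(-3)) / ((q^4)^(-3))) · ((q^3)^(-3))) / ((q^3)^(-3))) / ((q^3)^(-3))    [power of a quotient]
= (((((q^3)^(-12)) / ((q^4)^(-3))) · ((q^3)^(-3))) / ((q^3)^(-3))) / ((q^3)^(-3))    [power of a power]
= (((q^(-36) / ((q^4)^(-3))) · ((q^3)^(-3))) / ((q^3)^(-3))) / ((q^3)^(-3))    [power of a power]
= (((q^(-36) / q^(-12)) · ((q^3)^(-3))) / ((q^3)^(-3))) / ((q^3)^(-3))    [power of a power]
= ((q^(-24) · ((q^3)^(-3))) / ((q^3)^(-3))) / ((q^3)^(-3))    [quotient of powers]
= ((q^(-24) · q^(-9)) / ((q^3)^(-3))) / ((q^3)^(-3))    [power of a power]
= (q^(-33) / ((q^3)^(-3))) / ((q^3)^(-3))    [product of powers]
= (q^(-33) / q^(-9)) / ((q^3)^(-3))    [power of a power]
= q^(-24) / ((q^3)^(-3))    [quotient of powers]
= q^(-24) / q^(-9)    [power of a power]
= q^(-15)    [quotient of powers]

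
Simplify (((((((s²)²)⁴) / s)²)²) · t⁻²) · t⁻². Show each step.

s⁶⁰·t⁻⁴

(((((((s²)²)⁴) / s)²)²) · t⁻²) · t⁻²
= ((((((s²)²)⁴) / s)⁴) · t⁻²) · t⁻²    [power of a power]
= ((((((s²)²)⁴)⁴) / (s⁴)) · t⁻²) · t⁻²    [power of a quotient]
= (((((s²)²)¹⁶) / (s⁴)) · t⁻²) · t⁻²    [power of a power]
= ((((s²)³²) / (s⁴)) · t⁻²) · t⁻²    [power of a power]
= ((s⁶⁴ / (s⁴)) · t⁻²) · t⁻²    [power of a power]
= (s⁶⁰ · t⁻²) · t⁻²    [quotient of powers]
= s⁶⁰·t⁻⁴    [product of powers]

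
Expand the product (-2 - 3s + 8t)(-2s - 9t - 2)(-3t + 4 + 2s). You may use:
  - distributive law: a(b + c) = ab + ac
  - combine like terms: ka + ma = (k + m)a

(-2 - 3s + 8t)(-2s - 9t - 2)(-3t + 4 + 2s)
= (4s + 18t + 4 + 6s^2 + 27st + 6s - 16st - 72t^2 - 16t)(-3t + 4 + 2s)    [distributive law]
= (10s + 2t + 4 + 6s^2 + 11st - 72t^2)(-3t + 4 + 2s)    [combine like terms]
= -30st + 40s + 20s^2 - 6t^2 + 8t + 4st - 12t + 16 + 8s - 18s^2t + 24s^2 + 12s^3 - 33st^2 + 44st + 22s^2t + 216t^3 - 288t^2 - 144st^2    [distributive law]
= 18st + 48s + 44s^2 - 294t^2 - 4t + 16 + 4s^2t + 12s^3 - 177st^2 + 216t^3    [combine like terms]

18st + 48s + 44s^2 - 294t^2 - 4t + 16 + 4s^2t + 12s^3 - 177st^2 + 216t^3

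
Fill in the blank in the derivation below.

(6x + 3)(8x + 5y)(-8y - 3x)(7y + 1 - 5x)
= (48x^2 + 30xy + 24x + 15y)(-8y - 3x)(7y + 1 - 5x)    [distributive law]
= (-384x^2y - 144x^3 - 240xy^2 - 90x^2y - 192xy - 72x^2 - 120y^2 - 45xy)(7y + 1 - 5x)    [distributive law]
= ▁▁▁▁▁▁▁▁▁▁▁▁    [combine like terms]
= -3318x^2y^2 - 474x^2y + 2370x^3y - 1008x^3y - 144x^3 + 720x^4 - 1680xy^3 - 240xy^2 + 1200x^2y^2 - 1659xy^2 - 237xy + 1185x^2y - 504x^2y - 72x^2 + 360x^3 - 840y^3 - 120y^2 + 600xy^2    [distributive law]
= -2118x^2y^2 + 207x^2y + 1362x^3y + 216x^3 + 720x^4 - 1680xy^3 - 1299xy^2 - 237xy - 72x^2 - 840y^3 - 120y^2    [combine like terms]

After combine like terms, the bracketed line is:

(-474x^2y - 144x^3 - 240xy^2 - 237xy - 72x^2 - 120y^2)(7y + 1 - 5x)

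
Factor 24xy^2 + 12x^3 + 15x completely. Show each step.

24xy^2 + 12x^3 + 15x
= 3(8xy^2 + 4x^3 + 5x)    [factor out 3]
= 3x(8y^2 + 4x^2 + 5)    [factor out x]

3x(8y^2 + 4x^2 + 5)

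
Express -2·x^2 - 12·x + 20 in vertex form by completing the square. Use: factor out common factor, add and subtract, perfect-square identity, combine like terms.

-2·x^2 - 12·x + 20
= -2(x^2 + 6·x) + 20    [factor out -2 from the x-terms]
= -2(x^2 + 6·x + 9 - 9) + 20    [add and subtract 9 inside the bracket]
= -2(x + 3)^2 + 18 + 20    [perfect-square identity]
= -2(x + 3)^2 + 38    [combine constants]

-2(x + 3)^2 + 38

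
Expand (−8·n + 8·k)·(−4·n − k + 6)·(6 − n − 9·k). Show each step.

(−8·n + 8·k)·(−4·n − k + 6)·(6 − n − 9·k)
= (32·n^2 + 8·k·n − 48·n − 32·k·n − 8·k^2 + 48·k)·(6 − n − 9·k)    [distributive law]
= (32·n^2 − 24·k·n − 48·n − 8·k^2 + 48·k)·(6 − n − 9·k)    [combine like terms]
= 192·n^2 − 32·n^3 − 288·k·n^2 − 144·k·n + 24·k·n^2 + 216·k^2·n − 288·n + 48·n^2 + 432·k·n − 48·k^2 + 8·k^2·n + 72·k^3 + 288·k − 48·k·n − 432·k^2    [distributive law]
= 240·n^2 − 32·n^3 − 264·k·n^2 + 240·k·n + 224·k^2·n − 288·n − 480·k^2 + 72·k^3 + 288·k    [combine like terms]

240·n^2 − 32·n^3 − 264·k·n^2 + 240·k·n + 224·k^2·n − 288·n − 480·k^2 + 72·k^3 + 288·k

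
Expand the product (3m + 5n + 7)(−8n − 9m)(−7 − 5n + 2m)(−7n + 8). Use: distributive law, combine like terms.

−2682mn^2 + 2401mn − 1855mn^3 + 21m^2n^2 − 465m^2n + 504m^2 + 378m^3n − 432m^3 − 2320n^3 + 1736n^2 − 1400n^4 + 3136n + 3528m

(3m + 5n + 7)(−8n − 9m)(−7 − 5n + 2m)(−7n + 8)
= (−24mn − 27m^2 − 40n^2 − 45mn − 56n − 63m)(−7 − 5n + 2m)(−7n + 8)    [distributive law]
= (−69mn − 27m^2 − 40n^2 − 56n − 63m)(−7 − 5n + 2m)(−7n + 8)    [combine like terms]
= (483mn + 345mn^2 − 138m^2n + 189m^2 + 135m^2n − 54m^3 + 280n^2 + 200n^3 − 80mn^2 + 392n + 280n^2 − 112mn + 441m + 315mn − 126m^2)(−7n + 8)    [distributive law]
= (686mn + 265mn^2 − 3m^2n + 63m^2 − 54m^3 + 560n^2 + 200n^3 + 392n + 441m)(−7n + 8)    [combine like terms]
= −4802mn^2 + 5488mn − 1855mn^3 + 2120mn^2 + 21m^2n^2 − 24m^2n − 441m^2n + 504m^2 + 378m^3n − 432m^3 − 3920n^3 + 4480n^2 − 1400n^4 + 1600n^3 − 2744n^2 + 3136n − 3087mn + 3528m    [distributive law]
= −2682mn^2 + 2401mn − 1855mn^3 + 21m^2n^2 − 465m^2n + 504m^2 + 378m^3n − 432m^3 − 2320n^3 + 1736n^2 − 1400n^4 + 3136n + 3528m    [combine like terms]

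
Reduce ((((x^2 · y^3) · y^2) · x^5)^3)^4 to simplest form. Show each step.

x^84y^60

((((x^2 · y^3) · y^2) · x^5)^3)^4
= (((x^2 · y^3) · y^2) · x^5)^12    [power of a power]
= (((x^2 · y^3) · y^2)^12) · ((x^5)^12)    [power of a product]
= (((x^2 · y^3)^12) · ((y^2)^12)) · ((x^5)^12)    [power of a product]
= ((((x^2)^12) · ((y^3)^12)) · ((y^2)^12)) · ((x^5)^12)    [power of a product]
= ((x^24 · ((y^3)^12)) · ((y^2)^12)) · ((x^5)^12)    [power of a power]
= ((x^24 · y^36) · ((y^2)^12)) · ((x^5)^12)    [power of a power]
= ((x^24 · y^36) · y^24) · ((x^5)^12)    [power of a power]
= ((x^24 · y^36) · y^24) · x^60    [power of a power]
= x^84y^60    [product of powers]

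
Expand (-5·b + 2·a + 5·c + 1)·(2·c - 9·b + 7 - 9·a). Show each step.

-55·b·c + 45·b^2 - 44·b + 27·a·b - 41·a·c + 5·a - 18·a^2 + 10·c^2 + 37·c + 7

(-5·b + 2·a + 5·c + 1)·(2·c - 9·b + 7 - 9·a)
= -10·b·c + 45·b^2 - 35·b + 45·a·b + 4·a·c - 18·a·b + 14·a - 18·a^2 + 10·c^2 - 45·b·c + 35·c - 45·a·c + 2·c - 9·b + 7 - 9·a    [distributive law]
= -55·b·c + 45·b^2 - 44·b + 27·a·b - 41·a·c + 5·a - 18·a^2 + 10·c^2 + 37·c + 7    [combine like terms]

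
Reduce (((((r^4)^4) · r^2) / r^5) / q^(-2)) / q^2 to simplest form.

r^13

(((((r^4)^4) · r^2) / r^5) / q^(-2)) / q^2
= (((r^16 · r^2) / r^5) / q^(-2)) / q^2    [power of a power]
= ((r^18 / r^5) / q^(-2)) / q^2    [product of powers]
= (r^13 / q^(-2)) / q^2    [quotient of powers]
= r^13    [quotient of powers; product of powers]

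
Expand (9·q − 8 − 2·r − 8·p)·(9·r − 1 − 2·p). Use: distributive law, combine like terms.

81·q·r − 9·q − 18·p·q − 70·r + 8 + 24·p − 18·r^2 − 68·p·r + 16·p^2

(9·q − 8 − 2·r − 8·p)·(9·r − 1 − 2·p)
= 81·q·r − 9·q − 18·p·q − 72·r + 8 + 16·p − 18·r^2 + 2·r + 4·p·r − 72·p·r + 8·p + 16·p^2    [distributive law]
= 81·q·r − 9·q − 18·p·q − 70·r + 8 + 24·p − 18·r^2 − 68·p·r + 16·p^2    [combine like terms]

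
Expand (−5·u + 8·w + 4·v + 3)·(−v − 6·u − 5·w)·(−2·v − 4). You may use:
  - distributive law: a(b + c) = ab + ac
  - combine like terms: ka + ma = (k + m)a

38·u·v^2 + 112·u·v − 60·u^2·v − 120·u^2 + 46·u·v·w + 92·u·w + 56·v^2·w + 142·v·w + 80·v·w^2 + 160·w^2 + 8·v^3 + 22·v^2 + 12·v + 72·u + 60·w

(−5·u + 8·w + 4·v + 3)·(−v − 6·u − 5·w)·(−2·v − 4)
= (5·u·v + 30·u^2 + 25·u·w − 8·v·w − 48·u·w − 40·w^2 − 4·v^2 − 24·u·v − 20·v·w − 3·v − 18·u − 15·w)·(−2·v − 4)    [distributive law]
= (−19·u·v + 30·u^2 − 23·u·w − 28·v·w − 40·w^2 − 4·v^2 − 3·v − 18·u − 15·w)·(−2·v − 4)    [combine like terms]
= 38·u·v^2 + 76·u·v − 60·u^2·v − 120·u^2 + 46·u·v·w + 92·u·w + 56·v^2·w + 112·v·w + 80·v·w^2 + 160·w^2 + 8·v^3 + 16·v^2 + 6·v^2 + 12·v + 36·u·v + 72·u + 30·v·w + 60·w    [distributive law]
= 38·u·v^2 + 112·u·v − 60·u^2·v − 120·u^2 + 46·u·v·w + 92·u·w + 56·v^2·w + 142·v·w + 80·v·w^2 + 160·w^2 + 8·v^3 + 22·v^2 + 12·v + 72·u + 60·w    [combine like terms]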